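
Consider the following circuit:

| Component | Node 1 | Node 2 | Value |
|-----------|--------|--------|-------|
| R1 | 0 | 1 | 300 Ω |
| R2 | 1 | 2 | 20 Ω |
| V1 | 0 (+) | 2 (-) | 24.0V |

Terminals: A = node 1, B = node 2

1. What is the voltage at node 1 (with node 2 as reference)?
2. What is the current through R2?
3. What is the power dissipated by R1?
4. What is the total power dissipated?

Nodal analysis, taking node 2 as the 0 V reference.
Source V1 fixes V_0 = 24 V.
KCL at each unknown node (sum of currents leaving = 0; resistances in Ω):
  Node 1: (V_1 - 24)/300 + (V_1 - 0)/20 = 0
Collecting terms: 0.05333 × V_1 = 0.08  =>  V_1 = 1.5 V
Part 1:
  Read off the nodal solution: V_1 = 1.5 V
Part 2:
  I_R2 = (V_1 - V_2)/R2 = (1.5 - 0)/20 = 0.075 A
  Magnitude: I_R2 = 0.075 A
Part 3:
  I_R1 = (V_0 - V_1)/R1 = (24 - 1.5)/300 = 0.075 A
  P_R1 = I_R1² × R1 = (0.075)² × 300 = 1.688 W
Part 4:
  Power in each resistor, P = (ΔV)²/R:
    P_R1 = (24 - 1.5)²/300 = 1.688 W
    P_R2 = (1.5 - 0)²/20 = 0.1125 W
  P_total = P_R1 + P_R2 = 1.8 W

Final answers:
1. V_1 = 1.5 V
2. I_R2 = 0.075 A
3. P_R1 = 1.688 W
4. P_total = 1.8 W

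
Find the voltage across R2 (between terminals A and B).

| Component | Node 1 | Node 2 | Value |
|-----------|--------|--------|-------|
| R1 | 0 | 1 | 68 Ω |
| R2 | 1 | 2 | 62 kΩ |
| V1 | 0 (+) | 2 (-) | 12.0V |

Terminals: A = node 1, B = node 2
R1 and R2 are in series across V1 (node 0 → node 1 → node 2), and the output A–B is taken across R2, so this is a voltage divider.
Series current: I = V1/(R1 + R2) = 12/(68 + 62000) = 12/62070 = 0.0001933 A
V_R2 = I × R2 = V1 × R2/(R1 + R2) = 12 × 62000/62070 = 11.99 V

Final answer: 11.99 V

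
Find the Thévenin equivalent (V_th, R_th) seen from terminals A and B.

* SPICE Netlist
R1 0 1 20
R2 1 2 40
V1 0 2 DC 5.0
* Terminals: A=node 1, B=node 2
Step 1 — V_th is the open-circuit voltage V_A - V_B (nothing connected across the terminals).
Nodal analysis, taking node 2 as the 0 V reference.
Source V1 fixes V_0 = 5 V.
KCL at each unknown node (sum of currents leaving = 0; resistances in Ω):
  Node 1: (V_1 - 5)/20 + (V_1 - 0)/40 = 0
Collecting terms: 0.075 × V_1 = 0.25  =>  V_1 = 3.333 V
V_th = V_1 - V_2 = 3.333 - 0 = 3.333 V
Step 2 — R_th: zero the source — replace V1 by a short circuit (node 2 merges into node 0) — and find the resistance seen between A (node 1) and B (node 0).
Reduce the network between node 1 (A) and node 0 (B) by series/parallel combination:
  Rp1 = R1 ‖ R2 (parallel, both between nodes 0 and 1) = 1/(1/20 + 1/40) = 13.33 Ω
R_th = 13.33 Ω

Final answer: V_th = 3.333 V, R_th = 13.33 Ω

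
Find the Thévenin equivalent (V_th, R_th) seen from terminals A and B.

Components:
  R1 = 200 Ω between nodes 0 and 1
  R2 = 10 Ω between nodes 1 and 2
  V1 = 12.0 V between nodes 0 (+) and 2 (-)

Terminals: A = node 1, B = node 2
Step 1 — V_th is the open-circuit voltage V_A - V_B (nothing connected across the terminals).
Nodal analysis, taking node 2 as the 0 V reference.
Source V1 fixes V_0 = 12 V.
KCL at each unknown node (sum of currents leaving = 0; resistances in Ω):
  Node 1: (V_1 - 12)/200 + (V_1 - 0)/10 = 0
Collecting terms: 0.105 × V_1 = 0.06  =>  V_1 = 0.5714 V
V_th = V_1 - V_2 = 0.5714 - 0 = 0.5714 V
Step 2 — R_th: zero the source — replace V1 by a short circuit (node 2 merges into node 0) — and find the resistance seen between A (node 1) and B (node 0).
Reduce the network between node 1 (A) and node 0 (B) by series/parallel combination:
  Rp1 = R1 ‖ R2 (parallel, both between nodes 0 and 1) = 1/(1/200 + 1/10) = 9.524 Ω
R_th = 9.524 Ω

Final answer: V_th = 0.5714 V, R_th = 9.524 Ω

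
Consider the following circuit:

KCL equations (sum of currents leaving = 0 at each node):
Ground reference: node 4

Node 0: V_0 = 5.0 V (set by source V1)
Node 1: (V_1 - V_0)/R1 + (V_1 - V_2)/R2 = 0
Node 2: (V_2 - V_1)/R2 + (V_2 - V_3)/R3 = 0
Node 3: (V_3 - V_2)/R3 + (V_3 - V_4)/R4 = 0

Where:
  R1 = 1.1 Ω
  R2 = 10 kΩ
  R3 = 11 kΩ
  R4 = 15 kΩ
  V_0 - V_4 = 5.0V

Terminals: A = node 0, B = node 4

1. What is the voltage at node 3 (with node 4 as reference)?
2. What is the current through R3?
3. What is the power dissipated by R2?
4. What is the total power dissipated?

Nodal analysis, taking node 4 as the 0 V reference.
Source V1 fixes V_0 = 5 V.
KCL at each unknown node (sum of currents leaving = 0; resistances in Ω):
  Node 1: (V_1 - 5)/1.1 + (V_1 - V_2)/10000 = 0
  Node 2: (V_2 - V_1)/10000 + (V_2 - V_3)/11000 = 0
  Node 3: (V_3 - V_2)/11000 + (V_3 - 0)/15000 = 0
Collecting terms (coefficients in siemens):
  0.9092·V_1 - 0.0001·V_2 = 4.545
  0.0001909·V_2 - 0.0001·V_1 - 0.00009091·V_3 = 0
  0.0001576·V_3 - 0.00009091·V_2 = 0
Solving these 3 simultaneous equations (Gaussian elimination) gives:
  V_1 = 5 V, V_2 = 3.611 V, V_3 = 2.083 V
Part 1:
  Read off the nodal solution: V_3 = 2.083 V
Part 2:
  I_R3 = (V_2 - V_3)/R3 = (3.611 - 2.083)/11000 = 0.0001389 A
  Magnitude: I_R3 = 0.0001389 A
Part 3:
  I_R2 = (V_1 - V_2)/R2 = (5 - 3.611)/10000 = 0.0001389 A
  P_R2 = I_R2² × R2 = (0.0001389)² × 10000 = 0.0001929 W
Part 4:
  Power in each resistor, P = (ΔV)²/R:
    P_R1 = (5 - 5)²/1.1 = 0.00000002122 W
    P_R2 = (5 - 3.611)²/10000 = 0.0001929 W
    P_R3 = (3.611 - 2.083)²/11000 = 0.0002122 W
    P_R4 = (2.083 - 0)²/15000 = 0.0002893 W
  P_total = P_R1 + P_R2 + P_R3 + P_R4 = 0.0006944 W

Final answers:
1. V_3 = 2.083 V
2. I_R3 = 0.0001389 A
3. P_R2 = 0.0001929 W
4. P_total = 0.0006944 W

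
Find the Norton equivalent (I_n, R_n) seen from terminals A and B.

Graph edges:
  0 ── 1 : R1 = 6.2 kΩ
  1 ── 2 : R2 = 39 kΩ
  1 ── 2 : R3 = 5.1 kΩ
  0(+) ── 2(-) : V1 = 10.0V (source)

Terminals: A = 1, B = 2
Find the Thévenin equivalent first; then I_n = V_th/R_th and R_n = R_th.
Step 1 — V_th is the open-circuit voltage V_A - V_B (nothing connected across the terminals).
Nodal analysis, taking node 2 as the 0 V reference.
Source V1 fixes V_0 = 10 V.
KCL at each unknown node (sum of currents leaving = 0; resistances in Ω):
  Node 1: (V_1 - 10)/6200 + (V_1 - 0)/39000 + (V_1 - 0)/5100 = 0
Collecting terms: 0.000383 × V_1 = 0.001613  =>  V_1 = 4.211 V
V_th = V_1 - V_2 = 4.211 - 0 = 4.211 V
Step 2 — R_th: zero the source — replace V1 by a short circuit (node 2 merges into node 0) — and find the resistance seen between A (node 1) and B (node 0).
Reduce the network between node 1 (A) and node 0 (B) by series/parallel combination:
  Rp1 = R1 ‖ R2 ‖ R3 (parallel, all between nodes 0 and 1) = 1/(1/6200 + 1/39000 + 1/5100) = 2611 Ω
R_th = 2.611 kΩ
I_n = V_th/R_th = 4.211/2611 = 0.001613 A, and R_n = R_th = 2.611 kΩ

Final answer: I_n = 0.001613 A, R_n = 2.611 kΩ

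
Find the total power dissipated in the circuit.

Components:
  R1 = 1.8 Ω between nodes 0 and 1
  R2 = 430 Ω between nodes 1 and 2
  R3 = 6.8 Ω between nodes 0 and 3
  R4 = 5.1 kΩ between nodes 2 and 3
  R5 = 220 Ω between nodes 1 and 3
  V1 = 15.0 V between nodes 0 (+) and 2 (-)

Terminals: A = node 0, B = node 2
Nodal analysis, taking node 2 as the 0 V reference.
Source V1 fixes V_0 = 15 V.
KCL at each unknown node (sum of currents leaving = 0; resistances in Ω):
  Node 1: (V_1 - 15)/1.8 + (V_1 - 0)/430 + (V_1 - V_3)/220 = 0
  Node 3: (V_3 - 15)/6.8 + (V_3 - 0)/5100 + (V_3 - V_1)/220 = 0
Collecting terms (coefficients in siemens):
  0.5624·V_1 - 0.004545·V_3 = 8.333
  0.1518·V_3 - 0.004545·V_1 = 2.206
Determinant D = (0.5624)(0.1518) - (-0.004545)(-0.004545) = 0.08536
V_1 = [(8.333)(0.1518) - (-0.004545)(2.206)]/D = 14.94 V
V_3 = [(0.5624)(2.206) - (8.333)(-0.004545)]/D = 14.98 V
Power in each resistor, P = (ΔV)²/R:
  P_R1 = (15 - 14.94)²/1.8 = 0.002149 W
  P_R2 = (14.94 - 0)²/430 = 0.5189 W
  P_R3 = (15 - 14.98)²/6.8 = 0.00006633 W
  P_R4 = (0 - 14.98)²/5100 = 0.04399 W
  P_R5 = (14.94 - 14.98)²/220 = 0.000007625 W
P_total = P_R1 + P_R2 + P_R3 + P_R4 + P_R5 = 0.5651 W

Final answer: 0.5651 W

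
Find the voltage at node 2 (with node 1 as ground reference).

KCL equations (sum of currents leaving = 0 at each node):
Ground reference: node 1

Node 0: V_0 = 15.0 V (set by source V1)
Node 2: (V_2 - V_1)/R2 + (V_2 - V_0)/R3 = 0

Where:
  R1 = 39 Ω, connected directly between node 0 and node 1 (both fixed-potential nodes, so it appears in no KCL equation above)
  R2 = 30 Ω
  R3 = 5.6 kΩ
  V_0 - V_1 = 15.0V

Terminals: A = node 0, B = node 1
Nodal analysis, taking node 1 as the 0 V reference.
Source V1 fixes V_0 = 15 V.
KCL at each unknown node (sum of currents leaving = 0; resistances in Ω):
  Node 2: (V_2 - 0)/30 + (V_2 - 15)/5600 = 0
Collecting terms: 0.03351 × V_2 = 0.002679  =>  V_2 = 0.07993 V
The requested potential is V_2 = 0.07993 V.

Final answer: V_2 = 0.07993 V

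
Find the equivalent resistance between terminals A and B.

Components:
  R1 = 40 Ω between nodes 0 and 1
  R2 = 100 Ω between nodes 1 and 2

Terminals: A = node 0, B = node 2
Reduce the network between node 0 (A) and node 2 (B) by series/parallel combination:
  Rs1 = R1 + R2 (series, joined only at node 1) = 40 + 100 = 140 Ω
R_eq = 140 Ω

Final answer: 140 Ω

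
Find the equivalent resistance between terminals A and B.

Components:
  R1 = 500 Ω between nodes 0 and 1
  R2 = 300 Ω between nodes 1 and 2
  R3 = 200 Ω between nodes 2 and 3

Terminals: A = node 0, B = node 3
Reduce the network between node 0 (A) and node 3 (B) by series/parallel combination:
  Rs1 = R1 + R2 (series, joined only at node 1) = 500 + 300 = 800 Ω
  Rs2 = R3 + Rs1 (series, joined only at node 2) = 200 + 800 = 1000 Ω
R_eq = 1 kΩ

Final answer: 1 kΩ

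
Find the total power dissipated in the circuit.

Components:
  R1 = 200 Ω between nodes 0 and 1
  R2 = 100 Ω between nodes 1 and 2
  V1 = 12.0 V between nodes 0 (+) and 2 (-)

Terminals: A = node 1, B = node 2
Nodal analysis, taking node 2 as the 0 V reference.
Source V1 fixes V_0 = 12 V.
KCL at each unknown node (sum of currents leaving = 0; resistances in Ω):
  Node 1: (V_1 - 12)/200 + (V_1 - 0)/100 = 0
Collecting terms: 0.015 × V_1 = 0.06  =>  V_1 = 4 V
Power in each resistor, P = (ΔV)²/R:
  P_R1 = (12 - 4)²/200 = 0.32 W
  P_R2 = (4 - 0)²/100 = 0.16 W
P_total = P_R1 + P_R2 = 0.48 W

Final answer: 0.48 W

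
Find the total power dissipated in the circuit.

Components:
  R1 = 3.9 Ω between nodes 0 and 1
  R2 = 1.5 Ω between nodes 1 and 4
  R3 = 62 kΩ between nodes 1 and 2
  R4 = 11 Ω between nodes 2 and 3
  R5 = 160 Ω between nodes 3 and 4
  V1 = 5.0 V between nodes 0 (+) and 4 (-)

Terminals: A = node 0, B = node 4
Nodal analysis, taking node 4 as the 0 V reference.
Source V1 fixes V_0 = 5 V.
KCL at each unknown node (sum of currents leaving = 0; resistances in Ω):
  Node 1: (V_1 - 5)/3.9 + (V_1 - 0)/1.5 + (V_1 - V_2)/62000 = 0
  Node 2: (V_2 - V_1)/62000 + (V_2 - V_3)/11 = 0
  Node 3: (V_3 - V_2)/11 + (V_3 - 0)/160 = 0
Collecting terms (coefficients in siemens):
  0.9231·V_1 - 0.00001613·V_2 = 1.282
  0.09093·V_2 - 0.00001613·V_1 - 0.09091·V_3 = 0
  0.09716·V_3 - 0.09091·V_2 = 0
Solving these 3 simultaneous equations (Gaussian elimination) gives:
  V_1 = 1.389 V, V_2 = 0.00382 V, V_3 = 0.003574 V
Power in each resistor, P = (ΔV)²/R:
  P_R1 = (5 - 1.389)²/3.9 = 3.344 W
  P_R2 = (1.389 - 0)²/1.5 = 1.286 W
  P_R3 = (1.389 - 0.00382)²/62000 = 0.00003094 W
  P_R4 = (0.00382 - 0.003574)²/11 = 0.00000000549 W
  P_R5 = (0.003574 - 0)²/160 = 0.00000007985 W
P_total = P_R1 + P_R2 + P_R3 + P_R4 + P_R5 = 4.63 W

Final answer: 4.63 W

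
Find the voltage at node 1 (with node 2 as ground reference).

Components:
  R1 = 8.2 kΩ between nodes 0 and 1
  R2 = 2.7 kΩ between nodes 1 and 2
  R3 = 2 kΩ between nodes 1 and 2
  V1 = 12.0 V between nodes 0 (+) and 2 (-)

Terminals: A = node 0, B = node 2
Nodal analysis, taking node 2 as the 0 V reference.
Source V1 fixes V_0 = 12 V.
KCL at each unknown node (sum of currents leaving = 0; resistances in Ω):
  Node 1: (V_1 - 12)/8200 + (V_1 - 0)/2700 + (V_1 - 0)/2000 = 0
Collecting terms: 0.0009923 × V_1 = 0.001463  =>  V_1 = 1.475 V
The requested potential is V_1 = 1.475 V.

Final answer: V_1 = 1.475 V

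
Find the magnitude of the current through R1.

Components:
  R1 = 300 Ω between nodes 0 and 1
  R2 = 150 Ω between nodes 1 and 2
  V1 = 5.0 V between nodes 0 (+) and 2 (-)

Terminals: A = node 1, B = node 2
Nodal analysis, taking node 2 as the 0 V reference.
Source V1 fixes V_0 = 5 V.
KCL at each unknown node (sum of currents leaving = 0; resistances in Ω):
  Node 1: (V_1 - 5)/300 + (V_1 - 0)/150 = 0
Collecting terms: 0.01 × V_1 = 0.01667  =>  V_1 = 1.667 V
I_R1 = (V_0 - V_1)/R1 = (5 - 1.667)/300 = 0.01111 A
|I_R1| = 0.01111 A

Final answer: |I_R1| = 0.01111 A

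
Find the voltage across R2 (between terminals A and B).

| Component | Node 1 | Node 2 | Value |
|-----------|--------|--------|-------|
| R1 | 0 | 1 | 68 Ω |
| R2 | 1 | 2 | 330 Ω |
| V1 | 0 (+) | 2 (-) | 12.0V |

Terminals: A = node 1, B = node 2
R1 and R2 are in series across V1 (node 0 → node 1 → node 2), and the output A–B is taken across R2, so this is a voltage divider.
Series current: I = V1/(R1 + R2) = 12/(68 + 330) = 12/398 = 0.03015 A
V_R2 = I × R2 = V1 × R2/(R1 + R2) = 12 × 330/398 = 9.95 V

Final answer: 9.95 V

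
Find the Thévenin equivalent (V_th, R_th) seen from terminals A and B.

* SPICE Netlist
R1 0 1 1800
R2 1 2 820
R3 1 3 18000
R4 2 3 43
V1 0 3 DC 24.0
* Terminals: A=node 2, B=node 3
Step 1 — V_th is the open-circuit voltage V_A - V_B (nothing connected across the terminals).
Nodal analysis, taking node 3 as the 0 V reference.
Source V1 fixes V_0 = 24 V.
KCL at each unknown node (sum of currents leaving = 0; resistances in Ω):
  Node 1: (V_1 - 24)/1800 + (V_1 - V_2)/820 + (V_1 - 0)/18000 = 0
  Node 2: (V_2 - V_1)/820 + (V_2 - 0)/43 = 0
Collecting terms (coefficients in siemens):
  0.001831·V_1 - 0.00122·V_2 = 0.01333
  0.02448·V_2 - 0.00122·V_1 = 0
Determinant D = (0.001831)(0.02448) - (-0.00122)(-0.00122) = 0.00004332
V_1 = [(0.01333)(0.02448) - (-0.00122)(0)]/D = 7.534 V
V_2 = [(0.001831)(0) - (0.01333)(-0.00122)]/D = 0.3754 V
V_th = V_2 - V_3 = 0.3754 - 0 = 0.3754 V
Step 2 — R_th: zero the source — replace V1 by a short circuit (node 3 merges into node 0) — and find the resistance seen between A (node 2) and B (node 0).
Reduce the network between node 2 (A) and node 0 (B) by series/parallel combination:
  Rp1 = R1 ‖ R3 (parallel, both between nodes 0 and 1) = 1/(1/1800 + 1/18000) = 1636 Ω
  Rs1 = R2 + Rp1 (series, joined only at node 1) = 820 + 1636 = 2456 Ω
  Rp2 = R4 ‖ Rs1 (parallel, both between nodes 0 and 2) = 1/(1/43 + 1/2456) = 42.26 Ω
R_th = 42.26 Ω

Final answer: V_th = 0.3754 V, R_th = 42.26 Ω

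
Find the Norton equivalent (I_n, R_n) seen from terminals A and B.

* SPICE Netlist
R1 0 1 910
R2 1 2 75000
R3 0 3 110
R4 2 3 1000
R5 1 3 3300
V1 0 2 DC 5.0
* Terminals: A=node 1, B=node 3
Find the Thévenin equivalent first; then I_n = V_th/R_th and R_n = R_th.
Step 1 — V_th is the open-circuit voltage V_A - V_B (nothing connected across the terminals).
Nodal analysis, taking node 2 as the 0 V reference.
Source V1 fixes V_0 = 5 V.
KCL at each unknown node (sum of currents leaving = 0; resistances in Ω):
  Node 1: (V_1 - 5)/910 + (V_1 - 0)/75000 + (V_1 - V_3)/3300 = 0
  Node 3: (V_3 - 5)/110 + (V_3 - 0)/1000 + (V_3 - V_1)/3300 = 0
Collecting terms (coefficients in siemens):
  0.001415·V_1 - 0.000303·V_3 = 0.005495
  0.01039·V_3 - 0.000303·V_1 = 0.04545
Determinant D = (0.001415)(0.01039) - (-0.000303)(-0.000303) = 0.00001462
V_1 = [(0.005495)(0.01039) - (-0.000303)(0.04545)]/D = 4.849 V
V_3 = [(0.001415)(0.04545) - (0.005495)(-0.000303)]/D = 4.515 V
V_th = V_1 - V_3 = 4.849 - 4.515 = 0.3344 V
Step 2 — R_th: zero the source — replace V1 by a short circuit (node 2 merges into node 0) — and find the resistance seen between A (node 1) and B (node 3).
Reduce the network between node 1 (A) and node 3 (B) by series/parallel combination:
  Rp1 = R1 ‖ R2 (parallel, both between nodes 0 and 1) = 1/(1/910 + 1/75000) = 899.1 Ω
  Rp2 = R3 ‖ R4 (parallel, both between nodes 0 and 3) = 1/(1/110 + 1/1000) = 99.1 Ω
  Rs1 = Rp1 + Rp2 (series, joined only at node 0) = 899.1 + 99.1 = 998.2 Ω
  Rp3 = R5 ‖ Rs1 (parallel, both between nodes 1 and 3) = 1/(1/3300 + 1/998.2) = 766.4 Ω
R_th = 766.4 Ω
I_n = V_th/R_th = 0.3344/766.4 = 0.0004363 A, and R_n = R_th = 766.4 Ω

Final answer: I_n = 0.0004363 A, R_n = 766.4 Ω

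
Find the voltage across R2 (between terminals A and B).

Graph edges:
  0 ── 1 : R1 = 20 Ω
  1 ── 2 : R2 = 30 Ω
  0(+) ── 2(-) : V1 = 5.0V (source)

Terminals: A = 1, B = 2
R1 and R2 are in series across V1 (node 0 → node 1 → node 2), and the output A–B is taken across R2, so this is a voltage divider.
Series current: I = V1/(R1 + R2) = 5/(20 + 30) = 5/50 = 0.1 A
V_R2 = I × R2 = V1 × R2/(R1 + R2) = 5 × 30/50 = 3 V

Final answer: 3 V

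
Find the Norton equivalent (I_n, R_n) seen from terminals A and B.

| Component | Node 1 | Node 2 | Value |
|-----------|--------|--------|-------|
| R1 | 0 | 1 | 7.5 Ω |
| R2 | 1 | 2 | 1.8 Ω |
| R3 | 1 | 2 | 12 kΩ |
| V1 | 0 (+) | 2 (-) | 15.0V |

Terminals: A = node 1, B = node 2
Find the Thévenin equivalent first; then I_n = V_th/R_th and R_n = R_th.
Step 1 — V_th is the open-circuit voltage V_A - V_B (nothing connected across the terminals).
Nodal analysis, taking node 2 as the 0 V reference.
Source V1 fixes V_0 = 15 V.
KCL at each unknown node (sum of currents leaving = 0; resistances in Ω):
  Node 1: (V_1 - 15)/7.5 + (V_1 - 0)/1.8 + (V_1 - 0)/12000 = 0
Collecting terms: 0.689 × V_1 = 2  =>  V_1 = 2.903 V
V_th = V_1 - V_2 = 2.903 - 0 = 2.903 V
Step 2 — R_th: zero the source — replace V1 by a short circuit (node 2 merges into node 0) — and find the resistance seen between A (node 1) and B (node 0).
Reduce the network between node 1 (A) and node 0 (B) by series/parallel combination:
  Rp1 = R1 ‖ R2 ‖ R3 (parallel, all between nodes 0 and 1) = 1/(1/7.5 + 1/1.8 + 1/12000) = 1.451 Ω
R_th = 1.451 Ω
I_n = V_th/R_th = 2.903/1.451 = 2 A, and R_n = R_th = 1.451 Ω

Final answer: I_n = 2 A, R_n = 1.451 Ω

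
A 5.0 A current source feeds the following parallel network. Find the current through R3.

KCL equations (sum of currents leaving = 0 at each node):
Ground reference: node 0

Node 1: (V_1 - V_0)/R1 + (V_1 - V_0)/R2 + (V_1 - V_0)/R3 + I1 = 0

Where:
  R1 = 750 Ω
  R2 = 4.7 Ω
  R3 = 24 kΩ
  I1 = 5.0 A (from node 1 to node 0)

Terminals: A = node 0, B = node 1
All resistors sit directly between nodes 0 and 1, so they are in parallel and share one voltage V; the full source current 5 A splits among them.
1/R_par = 1/750 + 1/4.7 + 1/24000 = 0.2141 S  =>  R_par = 4.67 Ω
V = I × R_par = 5 × 4.67 = 23.35 V
I_R3 = V/R3 = 23.35/24000 = 0.0009729 A

Final answer: 0.0009729 A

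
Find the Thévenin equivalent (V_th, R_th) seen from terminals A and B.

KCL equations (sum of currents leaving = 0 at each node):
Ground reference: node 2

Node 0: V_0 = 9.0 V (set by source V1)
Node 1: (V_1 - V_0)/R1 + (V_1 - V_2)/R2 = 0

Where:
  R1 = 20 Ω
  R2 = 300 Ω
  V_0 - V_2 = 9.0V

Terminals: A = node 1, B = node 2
Step 1 — V_th is the open-circuit voltage V_A - V_B (nothing connected across the terminals).
Nodal analysis, taking node 2 as the 0 V reference.
Source V1 fixes V_0 = 9 V.
KCL at each unknown node (sum of currents leaving = 0; resistances in Ω):
  Node 1: (V_1 - 9)/20 + (V_1 - 0)/300 = 0
Collecting terms: 0.05333 × V_1 = 0.45  =>  V_1 = 8.438 V
V_th = V_1 - V_2 = 8.438 - 0 = 8.438 V
Step 2 — R_th: zero the source — replace V1 by a short circuit (node 2 merges into node 0) — and find the resistance seen between A (node 1) and B (node 0).
Reduce the network between node 1 (A) and node 0 (B) by series/parallel combination:
  Rp1 = R1 ‖ R2 (parallel, both between nodes 0 and 1) = 1/(1/20 + 1/300) = 18.75 Ω
R_th = 18.75 Ω

Final answer: V_th = 8.438 V, R_th = 18.75 Ω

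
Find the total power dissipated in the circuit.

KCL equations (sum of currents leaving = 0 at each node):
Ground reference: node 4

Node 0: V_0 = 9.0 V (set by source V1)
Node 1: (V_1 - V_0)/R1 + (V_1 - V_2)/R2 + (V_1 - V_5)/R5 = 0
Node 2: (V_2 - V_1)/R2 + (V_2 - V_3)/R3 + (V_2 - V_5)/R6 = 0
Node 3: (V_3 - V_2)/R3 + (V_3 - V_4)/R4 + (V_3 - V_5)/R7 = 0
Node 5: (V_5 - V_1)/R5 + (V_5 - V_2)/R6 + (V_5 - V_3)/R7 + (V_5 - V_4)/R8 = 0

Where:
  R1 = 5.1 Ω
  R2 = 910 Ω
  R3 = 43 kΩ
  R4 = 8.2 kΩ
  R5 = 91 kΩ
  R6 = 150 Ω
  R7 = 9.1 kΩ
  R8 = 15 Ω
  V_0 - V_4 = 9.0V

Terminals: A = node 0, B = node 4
Nodal analysis, taking node 4 as the 0 V reference.
Source V1 fixes V_0 = 9 V.
KCL at each unknown node (sum of currents leaving = 0; resistances in Ω):
  Node 1: (V_1 - 9)/5.1 + (V_1 - V_2)/910 + (V_1 - V_5)/91000 = 0
  Node 2: (V_2 - V_1)/910 + (V_2 - V_3)/43000 + (V_2 - V_5)/150 = 0
  Node 3: (V_3 - V_2)/43000 + (V_3 - 0)/8200 + (V_3 - V_5)/9100 = 0
  Node 5: (V_5 - V_1)/91000 + (V_5 - V_2)/150 + (V_5 - V_3)/9100 + (V_5 - 0)/15 = 0
Collecting terms (coefficients in siemens):
  0.1972·V_1 - 0.001099·V_2 - 0.00001099·V_5 = 1.765
  0.007789·V_2 - 0.001099·V_1 - 0.00002326·V_3 - 0.006667·V_5 = 0
  0.0002551·V_3 - 0.00002326·V_2 - 0.0001099·V_5 = 0
  0.07345·V_5 - 0.00001099·V_1 - 0.006667·V_2 - 0.0001099·V_3 = 0
Solving these 4 simultaneous equations (Gaussian elimination) gives:
  V_1 = 8.957 V, V_2 = 1.372 V, V_3 = 0.1794 V, V_5 = 0.1262 V
Power in each resistor, P = (ΔV)²/R:
  P_R1 = (9 - 8.957)²/5.1 = 0.0003626 W
  P_R2 = (8.957 - 1.372)²/910 = 0.06322 W
  P_R3 = (1.372 - 0.1794)²/43000 = 0.00003309 W
  P_R4 = (0.1794 - 0)²/8200 = 0.000003927 W
  P_R5 = (8.957 - 0.1262)²/91000 = 0.000857 W
  P_R6 = (1.372 - 0.1262)²/150 = 0.01035 W
  P_R7 = (0.1794 - 0.1262)²/9100 = 0.0000003121 W
  P_R8 = (0 - 0.1262)²/15 = 0.001061 W
P_total = P_R1 + P_R2 + P_R3 + P_R4 + P_R5 + P_R6 + P_R7 + P_R8 = 0.07589 W

Final answer: 0.07589 W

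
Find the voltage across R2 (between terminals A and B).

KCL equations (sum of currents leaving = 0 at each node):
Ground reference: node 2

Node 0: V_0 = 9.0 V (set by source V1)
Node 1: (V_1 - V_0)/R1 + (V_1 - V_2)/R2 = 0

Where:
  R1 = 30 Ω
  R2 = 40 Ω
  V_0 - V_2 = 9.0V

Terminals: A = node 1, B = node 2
R1 and R2 are in series across V1 (node 0 → node 1 → node 2), and the output A–B is taken across R2, so this is a voltage divider.
Series current: I = V1/(R1 + R2) = 9/(30 + 40) = 9/70 = 0.1286 A
V_R2 = I × R2 = V1 × R2/(R1 + R2) = 9 × 40/70 = 5.143 V

Final answer: 5.143 V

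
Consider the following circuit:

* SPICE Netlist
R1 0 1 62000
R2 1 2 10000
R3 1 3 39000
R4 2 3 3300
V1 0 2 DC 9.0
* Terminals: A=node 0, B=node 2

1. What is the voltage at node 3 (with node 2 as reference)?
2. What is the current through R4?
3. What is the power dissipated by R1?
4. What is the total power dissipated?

Nodal analysis, taking node 2 as the 0 V reference.
Source V1 fixes V_0 = 9 V.
KCL at each unknown node (sum of currents leaving = 0; resistances in Ω):
  Node 1: (V_1 - 9)/62000 + (V_1 - 0)/10000 + (V_1 - V_3)/39000 = 0
  Node 3: (V_3 - V_1)/39000 + (V_3 - 0)/3300 = 0
Collecting terms (coefficients in siemens):
  0.0001418·V_1 - 0.00002564·V_3 = 0.0001452
  0.0003287·V_3 - 0.00002564·V_1 = 0
Determinant D = (0.0001418)(0.0003287) - (-0.00002564)(-0.00002564) = 0.00000004594
V_1 = [(0.0001452)(0.0003287) - (-0.00002564)(0)]/D = 1.039 V
V_3 = [(0.0001418)(0) - (0.0001452)(-0.00002564)]/D = 0.08102 V
Part 1:
  Read off the nodal solution: V_3 = 0.08102 V
Part 2:
  I_R4 = (V_2 - V_3)/R4 = (0 - 0.08102)/3300 = -0.00002455 A
  Magnitude: I_R4 = 0.00002455 A
Part 3:
  I_R1 = (V_0 - V_1)/R1 = (9 - 1.039)/62000 = 0.0001284 A
  P_R1 = I_R1² × R1 = (0.0001284)² × 62000 = 0.001022 W
Part 4:
  Power in each resistor, P = (ΔV)²/R:
    P_R1 = (9 - 1.039)²/62000 = 0.001022 W
    P_R2 = (1.039 - 0)²/10000 = 0.0001079 W
    P_R3 = (1.039 - 0.08102)²/39000 = 0.00002351 W
    P_R4 = (0 - 0.08102)²/3300 = 0.000001989 W
  P_total = P_R1 + P_R2 + P_R3 + P_R4 = 0.001156 W

Final answers:
1. V_3 = 0.08102 V
2. I_R4 = 2.455e-05 A
3. P_R1 = 0.001022 W
4. P_total = 0.001156 W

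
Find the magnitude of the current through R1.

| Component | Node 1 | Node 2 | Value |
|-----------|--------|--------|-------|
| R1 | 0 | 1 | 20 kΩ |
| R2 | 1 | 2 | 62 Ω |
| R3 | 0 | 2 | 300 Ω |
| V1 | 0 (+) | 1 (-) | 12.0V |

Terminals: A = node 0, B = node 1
Nodal analysis, taking node 1 as the 0 V reference.
Source V1 fixes V_0 = 12 V.
KCL at each unknown node (sum of currents leaving = 0; resistances in Ω):
  Node 2: (V_2 - 0)/62 + (V_2 - 12)/300 = 0
Collecting terms: 0.01946 × V_2 = 0.04  =>  V_2 = 2.055 V
I_R1 = (V_0 - V_1)/R1 = (12 - 0)/20000 = 0.0006 A
|I_R1| = 0.0006 A

Final answer: |I_R1| = 0.0006 A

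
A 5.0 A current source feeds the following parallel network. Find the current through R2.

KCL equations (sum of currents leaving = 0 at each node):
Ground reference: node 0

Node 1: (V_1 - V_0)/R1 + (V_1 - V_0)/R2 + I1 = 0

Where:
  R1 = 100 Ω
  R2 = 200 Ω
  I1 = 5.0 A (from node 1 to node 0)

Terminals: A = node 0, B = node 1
All resistors sit directly between nodes 0 and 1, so they are in parallel and share one voltage V; the full source current 5 A splits among them.
1/R_par = 1/100 + 1/200 = 0.015 S  =>  R_par = 66.67 Ω
V = I × R_par = 5 × 66.67 = 333.3 V
I_R2 = V/R2 = 333.3/200 = 1.667 A

Final answer: 1.667 A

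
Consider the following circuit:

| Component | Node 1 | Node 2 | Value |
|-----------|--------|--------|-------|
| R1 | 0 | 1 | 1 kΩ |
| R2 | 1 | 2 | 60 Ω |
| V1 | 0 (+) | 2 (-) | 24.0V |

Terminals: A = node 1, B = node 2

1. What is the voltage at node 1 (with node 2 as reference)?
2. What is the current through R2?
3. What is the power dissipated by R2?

Nodal analysis, taking node 2 as the 0 V reference.
Source V1 fixes V_0 = 24 V.
KCL at each unknown node (sum of currents leaving = 0; resistances in Ω):
  Node 1: (V_1 - 24)/1000 + (V_1 - 0)/60 = 0
Collecting terms: 0.01767 × V_1 = 0.024  =>  V_1 = 1.358 V
Part 1:
  Read off the nodal solution: V_1 = 1.358 V
Part 2:
  I_R2 = (V_1 - V_2)/R2 = (1.358 - 0)/60 = 0.02264 A
  Magnitude: I_R2 = 0.02264 A
Part 3:
  I_R2 = (V_1 - V_2)/R2 = (1.358 - 0)/60 = 0.02264 A
  P_R2 = I_R2² × R2 = (0.02264)² × 60 = 0.03076 W

Final answers:
1. V_1 = 1.358 V
2. I_R2 = 0.02264 A
3. P_R2 = 0.03076 W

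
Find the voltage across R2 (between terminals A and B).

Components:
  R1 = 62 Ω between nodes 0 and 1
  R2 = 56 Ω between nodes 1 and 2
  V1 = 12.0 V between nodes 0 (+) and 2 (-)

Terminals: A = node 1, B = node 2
R1 and R2 are in series across V1 (node 0 → node 1 → node 2), and the output A–B is taken across R2, so this is a voltage divider.
Series current: I = V1/(R1 + R2) = 12/(62 + 56) = 12/118 = 0.1017 A
V_R2 = I × R2 = V1 × R2/(R1 + R2) = 12 × 56/118 = 5.695 V

Final answer: 5.695 V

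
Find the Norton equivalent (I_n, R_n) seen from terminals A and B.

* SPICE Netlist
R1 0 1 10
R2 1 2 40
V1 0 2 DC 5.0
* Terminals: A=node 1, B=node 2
Find the Thévenin equivalent first; then I_n = V_th/R_th and R_n = R_th.
Step 1 — V_th is the open-circuit voltage V_A - V_B (nothing connected across the terminals).
Nodal analysis, taking node 2 as the 0 V reference.
Source V1 fixes V_0 = 5 V.
KCL at each unknown node (sum of currents leaving = 0; resistances in Ω):
  Node 1: (V_1 - 5)/10 + (V_1 - 0)/40 = 0
Collecting terms: 0.125 × V_1 = 0.5  =>  V_1 = 4 V
V_th = V_1 - V_2 = 4 - 0 = 4 V
Step 2 — R_th: zero the source — replace V1 by a short circuit (node 2 merges into node 0) — and find the resistance seen between A (node 1) and B (node 0).
Reduce the network between node 1 (A) and node 0 (B) by series/parallel combination:
  Rp1 = R1 ‖ R2 (parallel, both between nodes 0 and 1) = 1/(1/10 + 1/40) = 8 Ω
R_th = 8 Ω
I_n = V_th/R_th = 4/8 = 0.5 A, and R_n = R_th = 8 Ω

Final answer: I_n = 0.5 A, R_n = 8 Ω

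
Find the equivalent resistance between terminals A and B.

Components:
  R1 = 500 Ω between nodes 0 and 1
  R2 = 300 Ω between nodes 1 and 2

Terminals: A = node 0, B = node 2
Reduce the network between node 0 (A) and node 2 (B) by series/parallel combination:
  Rs1 = R1 + R2 (series, joined only at node 1) = 500 + 300 = 800 Ω
R_eq = 800 Ω

Final answer: 800 Ω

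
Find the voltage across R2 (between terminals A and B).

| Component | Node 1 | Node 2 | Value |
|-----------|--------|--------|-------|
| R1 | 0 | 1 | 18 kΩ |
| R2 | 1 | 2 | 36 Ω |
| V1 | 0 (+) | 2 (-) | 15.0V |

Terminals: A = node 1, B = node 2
R1 and R2 are in series across V1 (node 0 → node 1 → node 2), and the output A–B is taken across R2, so this is a voltage divider.
Series current: I = V1/(R1 + R2) = 15/(18000 + 36) = 15/18040 = 0.0008317 A
V_R2 = I × R2 = V1 × R2/(R1 + R2) = 15 × 36/18040 = 0.02994 V

Final answer: 0.02994 V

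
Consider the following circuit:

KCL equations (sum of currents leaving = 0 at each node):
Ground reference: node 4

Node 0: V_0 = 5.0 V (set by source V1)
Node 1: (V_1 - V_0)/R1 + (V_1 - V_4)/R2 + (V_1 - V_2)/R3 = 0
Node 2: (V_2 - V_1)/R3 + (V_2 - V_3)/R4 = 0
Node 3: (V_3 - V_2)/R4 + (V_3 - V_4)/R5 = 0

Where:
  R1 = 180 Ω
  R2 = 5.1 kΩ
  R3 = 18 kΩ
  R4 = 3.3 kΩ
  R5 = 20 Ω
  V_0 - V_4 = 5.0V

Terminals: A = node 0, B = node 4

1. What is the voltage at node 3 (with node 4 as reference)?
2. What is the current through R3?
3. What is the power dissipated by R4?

Nodal analysis, taking node 4 as the 0 V reference.
Source V1 fixes V_0 = 5 V.
KCL at each unknown node (sum of currents leaving = 0; resistances in Ω):
  Node 1: (V_1 - 5)/180 + (V_1 - 0)/5100 + (V_1 - V_2)/18000 = 0
  Node 2: (V_2 - V_1)/18000 + (V_2 - V_3)/3300 = 0
  Node 3: (V_3 - V_2)/3300 + (V_3 - 0)/20 = 0
Collecting terms (coefficients in siemens):
  0.005807·V_1 - 0.00005556·V_2 = 0.02778
  0.0003586·V_2 - 0.00005556·V_1 - 0.000303·V_3 = 0
  0.0503·V_3 - 0.000303·V_2 = 0
Solving these 3 simultaneous equations (Gaussian elimination) gives:
  V_1 = 4.79 V, V_2 = 0.746 V, V_3 = 0.004494 V
Part 1:
  Read off the nodal solution: V_3 = 0.004494 V
Part 2:
  I_R3 = (V_1 - V_2)/R3 = (4.79 - 0.746)/18000 = 0.0002247 A
  Magnitude: I_R3 = 0.0002247 A
Part 3:
  I_R4 = (V_2 - V_3)/R4 = (0.746 - 0.004494)/3300 = 0.0002247 A
  P_R4 = I_R4² × R4 = (0.0002247)² × 3300 = 0.0001666 W

Final answers:
1. V_3 = 0.004494 V
2. I_R3 = 0.0002247 A
3. P_R4 = 0.0001666 W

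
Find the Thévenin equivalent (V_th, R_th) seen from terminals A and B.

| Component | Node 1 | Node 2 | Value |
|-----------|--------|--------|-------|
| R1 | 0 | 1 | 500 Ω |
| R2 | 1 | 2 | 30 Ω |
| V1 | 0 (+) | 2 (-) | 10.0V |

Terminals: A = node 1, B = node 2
Step 1 — V_th is the open-circuit voltage V_A - V_B (nothing connected across the terminals).
Nodal analysis, taking node 2 as the 0 V reference.
Source V1 fixes V_0 = 10 V.
KCL at each unknown node (sum of currents leaving = 0; resistances in Ω):
  Node 1: (V_1 - 10)/500 + (V_1 - 0)/30 = 0
Collecting terms: 0.03533 × V_1 = 0.02  =>  V_1 = 0.566 V
V_th = V_1 - V_2 = 0.566 - 0 = 0.566 V
Step 2 — R_th: zero the source — replace V1 by a short circuit (node 2 merges into node 0) — and find the resistance seen between A (node 1) and B (node 0).
Reduce the network between node 1 (A) and node 0 (B) by series/parallel combination:
  Rp1 = R1 ‖ R2 (parallel, both between nodes 0 and 1) = 1/(1/500 + 1/30) = 28.3 Ω
R_th = 28.3 Ω

Final answer: V_th = 0.566 V, R_th = 28.3 Ω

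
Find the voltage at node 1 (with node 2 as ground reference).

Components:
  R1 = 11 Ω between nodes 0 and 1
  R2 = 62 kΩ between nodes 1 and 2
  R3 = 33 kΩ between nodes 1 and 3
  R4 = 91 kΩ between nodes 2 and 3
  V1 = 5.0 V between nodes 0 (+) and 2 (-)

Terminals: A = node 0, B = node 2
Nodal analysis, taking node 2 as the 0 V reference.
Source V1 fixes V_0 = 5 V.
KCL at each unknown node (sum of currents leaving = 0; resistances in Ω):
  Node 1: (V_1 - 5)/11 + (V_1 - 0)/62000 + (V_1 - V_3)/33000 = 0
  Node 3: (V_3 - V_1)/33000 + (V_3 - 0)/91000 = 0
Collecting terms (coefficients in siemens):
  0.09096·V_1 - 0.0000303·V_3 = 0.4545
  0.00004129·V_3 - 0.0000303·V_1 = 0
Determinant D = (0.09096)(0.00004129) - (-0.0000303)(-0.0000303) = 0.000003755
V_1 = [(0.4545)(0.00004129) - (-0.0000303)(0)]/D = 4.999 V
V_3 = [(0.09096)(0) - (0.4545)(-0.0000303)]/D = 3.668 V
The requested potential is V_1 = 4.999 V.

Final answer: V_1 = 4.999 V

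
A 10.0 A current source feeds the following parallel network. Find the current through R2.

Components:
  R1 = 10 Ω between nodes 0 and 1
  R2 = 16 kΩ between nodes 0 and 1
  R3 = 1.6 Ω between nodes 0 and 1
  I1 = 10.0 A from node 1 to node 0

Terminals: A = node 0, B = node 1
All resistors sit directly between nodes 0 and 1, so they are in parallel and share one voltage V; the full source current 10 A splits among them.
1/R_par = 1/10 + 1/16000 + 1/1.6 = 0.7251 S  =>  R_par = 1.379 Ω
V = I × R_par = 10 × 1.379 = 13.79 V
I_R2 = V/R2 = 13.79/16000 = 0.000862 A

Final answer: 0.000862 A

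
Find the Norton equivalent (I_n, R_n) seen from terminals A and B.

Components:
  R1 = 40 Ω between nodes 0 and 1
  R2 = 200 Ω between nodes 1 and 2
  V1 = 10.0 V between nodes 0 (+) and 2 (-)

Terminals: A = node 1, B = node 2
Find the Thévenin equivalent first; then I_n = V_th/R_th and R_n = R_th.
Step 1 — V_th is the open-circuit voltage V_A - V_B (nothing connected across the terminals).
Nodal analysis, taking node 2 as the 0 V reference.
Source V1 fixes V_0 = 10 V.
KCL at each unknown node (sum of currents leaving = 0; resistances in Ω):
  Node 1: (V_1 - 10)/40 + (V_1 - 0)/200 = 0
Collecting terms: 0.03 × V_1 = 0.25  =>  V_1 = 8.333 V
V_th = V_1 - V_2 = 8.333 - 0 = 8.333 V
Step 2 — R_th: zero the source — replace V1 by a short circuit (node 2 merges into node 0) — and find the resistance seen between A (node 1) and B (node 0).
Reduce the network between node 1 (A) and node 0 (B) by series/parallel combination:
  Rp1 = R1 ‖ R2 (parallel, both between nodes 0 and 1) = 1/(1/40 + 1/200) = 33.33 Ω
R_th = 33.33 Ω
I_n = V_th/R_th = 8.333/33.33 = 0.25 A, and R_n = R_th = 33.33 Ω

Final answer: I_n = 0.25 A, R_n = 33.33 Ω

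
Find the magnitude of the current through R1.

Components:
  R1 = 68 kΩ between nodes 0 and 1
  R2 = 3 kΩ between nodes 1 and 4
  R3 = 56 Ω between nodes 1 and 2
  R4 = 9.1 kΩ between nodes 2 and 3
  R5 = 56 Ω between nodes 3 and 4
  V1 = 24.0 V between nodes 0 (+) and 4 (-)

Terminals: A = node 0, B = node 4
Nodal analysis, taking node 4 as the 0 V reference.
Source V1 fixes V_0 = 24 V.
KCL at each unknown node (sum of currents leaving = 0; resistances in Ω):
  Node 1: (V_1 - 24)/68000 + (V_1 - 0)/3000 + (V_1 - V_2)/56 = 0
  Node 2: (V_2 - V_1)/56 + (V_2 - V_3)/9100 = 0
  Node 3: (V_3 - V_2)/9100 + (V_3 - 0)/56 = 0
Collecting terms (coefficients in siemens):
  0.01821·V_1 - 0.01786·V_2 = 0.0003529
  0.01797·V_2 - 0.01786·V_1 - 0.0001099·V_3 = 0
  0.01797·V_3 - 0.0001099·V_2 = 0
Solving these 3 simultaneous equations (Gaussian elimination) gives:
  V_1 = 0.773 V, V_2 = 0.7683 V, V_3 = 0.004699 V
I_R1 = (V_0 - V_1)/R1 = (24 - 0.773)/68000 = 0.0003416 A
|I_R1| = 0.0003416 A

Final answer: |I_R1| = 0.0003416 A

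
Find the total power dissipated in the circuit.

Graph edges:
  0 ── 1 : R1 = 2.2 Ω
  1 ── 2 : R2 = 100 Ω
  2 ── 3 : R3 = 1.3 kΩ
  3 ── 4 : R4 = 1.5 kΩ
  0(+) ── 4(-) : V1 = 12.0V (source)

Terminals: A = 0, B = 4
Nodal analysis, taking node 4 as the 0 V reference.
Source V1 fixes V_0 = 12 V.
KCL at each unknown node (sum of currents leaving = 0; resistances in Ω):
  Node 1: (V_1 - 12)/2.2 + (V_1 - V_2)/100 = 0
  Node 2: (V_2 - V_1)/100 + (V_2 - V_3)/1300 = 0
  Node 3: (V_3 - V_2)/1300 + (V_3 - 0)/1500 = 0
Collecting terms (coefficients in siemens):
  0.4645·V_1 - 0.01·V_2 = 5.455
  0.01077·V_2 - 0.01·V_1 - 0.0007692·V_3 = 0
  0.001436·V_3 - 0.0007692·V_2 = 0
Solving these 3 simultaneous equations (Gaussian elimination) gives:
  V_1 = 11.99 V, V_2 = 11.58 V, V_3 = 6.202 V
Power in each resistor, P = (ΔV)²/R:
  P_R1 = (12 - 11.99)²/2.2 = 0.00003761 W
  P_R2 = (11.99 - 11.58)²/100 = 0.00171 W
  P_R3 = (11.58 - 6.202)²/1300 = 0.02223 W
  P_R4 = (6.202 - 0)²/1500 = 0.02564 W
P_total = P_R1 + P_R2 + P_R3 + P_R4 = 0.04962 W

Final answer: 0.04962 W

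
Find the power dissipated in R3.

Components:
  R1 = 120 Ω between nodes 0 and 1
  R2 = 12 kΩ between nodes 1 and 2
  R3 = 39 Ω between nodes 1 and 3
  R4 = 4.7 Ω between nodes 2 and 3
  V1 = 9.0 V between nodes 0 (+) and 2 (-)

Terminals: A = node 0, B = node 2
Nodal analysis, taking node 2 as the 0 V reference.
Source V1 fixes V_0 = 9 V.
KCL at each unknown node (sum of currents leaving = 0; resistances in Ω):
  Node 1: (V_1 - 9)/120 + (V_1 - 0)/12000 + (V_1 - V_3)/39 = 0
  Node 3: (V_3 - V_1)/39 + (V_3 - 0)/4.7 = 0
Collecting terms (coefficients in siemens):
  0.03406·V_1 - 0.02564·V_3 = 0.075
  0.2384·V_3 - 0.02564·V_1 = 0
Determinant D = (0.03406)(0.2384) - (-0.02564)(-0.02564) = 0.007462
V_1 = [(0.075)(0.2384) - (-0.02564)(0)]/D = 2.396 V
V_3 = [(0.03406)(0) - (0.075)(-0.02564)]/D = 0.2577 V
I_R3 = (V_1 - V_3)/R3 = (2.396 - 0.2577)/39 = 0.05483 A
P_R3 = I_R3² × R3 = (0.05483)² × 39 = 0.1173 W

Final answer: 0.1173 W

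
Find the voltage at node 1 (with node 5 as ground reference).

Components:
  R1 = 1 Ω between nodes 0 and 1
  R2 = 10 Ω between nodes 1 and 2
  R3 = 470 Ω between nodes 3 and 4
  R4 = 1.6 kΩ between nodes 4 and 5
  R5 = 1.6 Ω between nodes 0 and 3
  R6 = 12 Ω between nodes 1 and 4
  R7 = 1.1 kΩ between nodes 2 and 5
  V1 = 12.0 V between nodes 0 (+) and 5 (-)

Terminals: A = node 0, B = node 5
Nodal analysis, taking node 5 as the 0 V reference.
Source V1 fixes V_0 = 12 V.
KCL at each unknown node (sum of currents leaving = 0; resistances in Ω):
  Node 1: (V_1 - 12)/1 + (V_1 - V_2)/10 + (V_1 - V_4)/12 = 0
  Node 2: (V_2 - V_1)/10 + (V_2 - 0)/1100 = 0
  Node 3: (V_3 - V_4)/470 + (V_3 - 12)/1.6 = 0
  Node 4: (V_4 - V_3)/470 + (V_4 - 0)/1600 + (V_4 - V_1)/12 = 0
Collecting terms (coefficients in siemens):
  1.183·V_1 - 0.1·V_2 - 0.08333·V_4 = 12
  0.1009·V_2 - 0.1·V_1 = 0
  0.6271·V_3 - 0.002128·V_4 = 7.5
  0.08609·V_4 - 0.08333·V_1 - 0.002128·V_3 = 0
Solving these 4 simultaneous equations (Gaussian elimination) gives:
  V_1 = 11.98 V, V_2 = 11.87 V, V_3 = 12 V, V_4 = 11.9 V
The requested potential is V_1 = 11.98 V.

Final answer: V_1 = 11.98 V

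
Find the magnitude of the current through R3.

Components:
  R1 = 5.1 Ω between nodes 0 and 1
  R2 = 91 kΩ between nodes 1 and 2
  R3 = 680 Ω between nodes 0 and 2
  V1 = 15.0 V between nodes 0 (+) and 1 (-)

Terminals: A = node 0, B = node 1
Nodal analysis, taking node 1 as the 0 V reference.
Source V1 fixes V_0 = 15 V.
KCL at each unknown node (sum of currents leaving = 0; resistances in Ω):
  Node 2: (V_2 - 0)/91000 + (V_2 - 15)/680 = 0
Collecting terms: 0.001482 × V_2 = 0.02206  =>  V_2 = 14.89 V
I_R3 = (V_0 - V_2)/R3 = (15 - 14.89)/680 = 0.0001636 A
|I_R3| = 0.0001636 A

Final answer: |I_R3| = 0.0001636 A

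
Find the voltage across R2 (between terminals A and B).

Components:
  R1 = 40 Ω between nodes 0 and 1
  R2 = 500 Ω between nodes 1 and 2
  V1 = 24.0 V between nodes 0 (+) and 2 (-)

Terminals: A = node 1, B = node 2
R1 and R2 are in series across V1 (node 0 → node 1 → node 2), and the output A–B is taken across R2, so this is a voltage divider.
Series current: I = V1/(R1 + R2) = 24/(40 + 500) = 24/540 = 0.04444 A
V_R2 = I × R2 = V1 × R2/(R1 + R2) = 24 × 500/540 = 22.22 V

Final answer: 22.22 V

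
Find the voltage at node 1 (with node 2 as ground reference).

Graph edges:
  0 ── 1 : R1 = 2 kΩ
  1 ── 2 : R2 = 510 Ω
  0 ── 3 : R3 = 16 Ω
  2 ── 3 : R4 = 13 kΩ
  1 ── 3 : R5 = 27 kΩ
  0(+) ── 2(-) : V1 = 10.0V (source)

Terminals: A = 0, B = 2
Nodal analysis, taking node 2 as the 0 V reference.
Source V1 fixes V_0 = 10 V.
KCL at each unknown node (sum of currents leaving = 0; resistances in Ω):
  Node 1: (V_1 - 10)/2000 + (V_1 - 0)/510 + (V_1 - V_3)/27000 = 0
  Node 3: (V_3 - 10)/16 + (V_3 - 0)/13000 + (V_3 - V_1)/27000 = 0
Collecting terms (coefficients in siemens):
  0.002498·V_1 - 0.00003704·V_3 = 0.005
  0.06261·V_3 - 0.00003704·V_1 = 0.625
Determinant D = (0.002498)(0.06261) - (-0.00003704)(-0.00003704) = 0.0001564
V_1 = [(0.005)(0.06261) - (-0.00003704)(0.625)]/D = 2.15 V
V_3 = [(0.002498)(0.625) - (0.005)(-0.00003704)]/D = 9.983 V
The requested potential is V_1 = 2.15 V.

Final answer: V_1 = 2.15 V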